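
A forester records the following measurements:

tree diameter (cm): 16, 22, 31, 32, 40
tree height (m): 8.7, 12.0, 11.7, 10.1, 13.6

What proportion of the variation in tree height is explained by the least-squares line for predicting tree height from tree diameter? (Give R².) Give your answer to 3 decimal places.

0.530

n = 5, Σx = 141, Σy = 56.1, Σxy = 1633.1, Σx² = 4325, Σy² = 643.55
Sxx = Σx² − (Σx)²/n = 4325 − 3976.2 = 348.8
Sxy = Σxy − (Σx)(Σy)/n = 1633.1 − 1582.02 = 51.08
Syy = Σy² − (Σy)²/n = 643.55 − 629.442 = 14.108
R² = Sxy²/(Sxx·Syy) = (51.08)²/(348.8·14.108) = 0.530225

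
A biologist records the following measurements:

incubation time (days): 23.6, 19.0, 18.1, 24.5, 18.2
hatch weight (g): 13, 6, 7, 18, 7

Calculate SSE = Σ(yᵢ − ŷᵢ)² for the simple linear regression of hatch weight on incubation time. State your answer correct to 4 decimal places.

10.0753

n = 5, Σx = 103.4, Σy = 51, Σxy = 1115.9, Σx² = 2177.06, Σy² = 627
Sxx = Σx² − (Σx)²/n = 2177.06 − 2138.312 = 38.748
Sxy = Σxy − (Σx)(Σy)/n = 1115.9 − 1054.68 = 61.22
Syy = Σy² − (Σy)²/n = 627 − 520.2 = 106.8
b = Sxy/Sxx = 61.22/38.748 = 1.579953
SSE = Syy − b·Sxy = 106.8 − 1.579953·61.22 = 10.075307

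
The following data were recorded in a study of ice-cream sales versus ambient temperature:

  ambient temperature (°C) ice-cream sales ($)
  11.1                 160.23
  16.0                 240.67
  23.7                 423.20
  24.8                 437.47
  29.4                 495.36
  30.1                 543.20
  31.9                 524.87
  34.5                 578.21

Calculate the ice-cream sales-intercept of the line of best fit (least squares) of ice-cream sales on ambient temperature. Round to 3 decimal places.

n = 8, Σx = 201.5, Σy = 3403.21, Σxy = 94113.871, Σx² = 5534.17
Sxx = Σx² − (Σx)²/n = 5534.17 − 5075.28125 = 458.88875
Sxy = Σxy − (Σx)(Σy)/n = 94113.871 − 85718.351875 = 8395.519125
b = Sxy/Sxx = 8395.519125/458.88875 = 18.295326
a = ȳ − b·x̄ = 425.40125 − 18.295326·25.1875 = -35.412265

-35.412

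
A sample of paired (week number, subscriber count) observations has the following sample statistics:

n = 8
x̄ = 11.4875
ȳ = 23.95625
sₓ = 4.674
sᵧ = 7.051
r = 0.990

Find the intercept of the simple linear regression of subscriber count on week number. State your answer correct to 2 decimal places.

6.80

b = r · sᵧ/sₓ = 0.99 · 7.051/4.674 = 1.493472
a = ȳ − b·x̄ = 23.95625 − 1.493472·11.4875 = 6.799986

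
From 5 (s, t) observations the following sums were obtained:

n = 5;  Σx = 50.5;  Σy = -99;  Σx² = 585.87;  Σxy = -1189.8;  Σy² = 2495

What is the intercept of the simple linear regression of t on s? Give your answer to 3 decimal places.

5.497

Sxx = Σx² − (Σx)²/n = 585.87 − 510.05 = 75.82
Sxy = Σxy − (Σx)(Σy)/n = -1189.8 − (-999.9) = -189.9
b = Sxy/Sxx = -189.9/75.82 = -2.504616
a = ȳ − b·x̄ = -19.8 − (-2.504616)·10.1 = 5.496624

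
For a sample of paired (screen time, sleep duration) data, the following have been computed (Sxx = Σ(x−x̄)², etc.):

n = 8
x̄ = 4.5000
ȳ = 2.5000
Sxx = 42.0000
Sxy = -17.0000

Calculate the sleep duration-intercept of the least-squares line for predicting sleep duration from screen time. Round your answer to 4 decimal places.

b = Sxy/Sxx = -17/42 = -0.404762
a = ȳ − b·x̄ = 2.5 − (-0.404762)·4.5 = 4.321429

4.3214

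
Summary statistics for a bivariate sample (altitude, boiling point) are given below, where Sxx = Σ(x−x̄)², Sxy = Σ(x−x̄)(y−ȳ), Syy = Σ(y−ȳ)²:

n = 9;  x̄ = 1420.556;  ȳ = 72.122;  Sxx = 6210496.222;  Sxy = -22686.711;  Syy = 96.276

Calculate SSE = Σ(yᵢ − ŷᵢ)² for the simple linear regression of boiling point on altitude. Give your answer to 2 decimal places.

b = Sxy/Sxx = -22686.711/6210496.222 = -0.003653
SSE = Syy − b·Sxy = 96.276 − (-0.003653)·(-22686.711) = 13.402291

13.40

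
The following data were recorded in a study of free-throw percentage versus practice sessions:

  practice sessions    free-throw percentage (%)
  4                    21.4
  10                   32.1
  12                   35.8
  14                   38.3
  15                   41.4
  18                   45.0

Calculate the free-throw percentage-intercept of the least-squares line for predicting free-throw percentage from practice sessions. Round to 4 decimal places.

n = 6, Σx = 73, Σy = 214, Σxy = 2803.4, Σx² = 1005
Sxx = Σx² − (Σx)²/n = 1005 − 888.166667 = 116.833333
Sxy = Σxy − (Σx)(Σy)/n = 2803.4 − 2603.666667 = 199.733333
b = Sxy/Sxx = 199.733333/116.833333 = 1.709558
a = ȳ − b·x̄ = 35.666667 − 1.709558·12.166667 = 14.867047

14.8670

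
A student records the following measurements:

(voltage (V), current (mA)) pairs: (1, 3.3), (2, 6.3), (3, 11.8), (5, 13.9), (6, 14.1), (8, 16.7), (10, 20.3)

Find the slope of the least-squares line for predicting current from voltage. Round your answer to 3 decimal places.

1.719

n = 7, Σx = 35, Σy = 86.4, Σxy = 542, Σx² = 239
Sxx = Σx² − (Σx)²/n = 239 − 175 = 64
Sxy = Σxy − (Σx)(Σy)/n = 542 − 432 = 110
b = Sxy/Sxx = 110/64 = 1.71875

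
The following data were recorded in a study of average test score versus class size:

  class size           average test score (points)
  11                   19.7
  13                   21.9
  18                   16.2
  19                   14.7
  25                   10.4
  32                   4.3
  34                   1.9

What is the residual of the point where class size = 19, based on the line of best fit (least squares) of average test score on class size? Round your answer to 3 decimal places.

-0.295

n = 7, Σx = 152, Σy = 89.1, Σxy = 1534.5, Σx² = 3780
Sxx = Σx² − (Σx)²/n = 3780 − 3300.571429 = 479.428571
Sxy = Σxy − (Σx)(Σy)/n = 1534.5 − 1934.742857 = -400.242857
b = Sxy/Sxx = -400.242857/479.428571 = -0.834833
a = ȳ − b·x̄ = 12.728571 − (-0.834833)·21.714286 = 30.856377
ŷ(19) = 30.856377 + (-0.834833)·19 = 14.994547
residual = y − ŷ = 14.7 − 14.994547 = -0.294547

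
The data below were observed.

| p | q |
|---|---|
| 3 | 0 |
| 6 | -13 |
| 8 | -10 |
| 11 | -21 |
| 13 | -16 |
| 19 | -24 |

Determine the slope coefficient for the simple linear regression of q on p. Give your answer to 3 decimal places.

-1.331

n = 6, Σx = 60, Σy = -84, Σxy = -1053, Σx² = 760
Sxx = Σx² − (Σx)²/n = 760 − 600 = 160
Sxy = Σxy − (Σx)(Σy)/n = -1053 − (-840) = -213
b = Sxy/Sxx = -213/160 = -1.33125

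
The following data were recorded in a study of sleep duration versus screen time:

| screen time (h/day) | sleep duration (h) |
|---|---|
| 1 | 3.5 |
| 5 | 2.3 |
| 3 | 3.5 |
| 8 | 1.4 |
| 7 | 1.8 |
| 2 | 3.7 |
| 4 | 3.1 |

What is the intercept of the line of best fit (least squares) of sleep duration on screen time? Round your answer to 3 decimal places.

n = 7, Σx = 30, Σy = 19.3, Σxy = 69.1, Σx² = 168
Sxx = Σx² − (Σx)²/n = 168 − 128.571429 = 39.428571
Sxy = Σxy − (Σx)(Σy)/n = 69.1 − 82.714286 = -13.614286
b = Sxy/Sxx = -13.614286/39.428571 = -0.345290
a = ȳ − b·x̄ = 2.757143 − (-0.345290)·4.285714 = 4.236957

4.237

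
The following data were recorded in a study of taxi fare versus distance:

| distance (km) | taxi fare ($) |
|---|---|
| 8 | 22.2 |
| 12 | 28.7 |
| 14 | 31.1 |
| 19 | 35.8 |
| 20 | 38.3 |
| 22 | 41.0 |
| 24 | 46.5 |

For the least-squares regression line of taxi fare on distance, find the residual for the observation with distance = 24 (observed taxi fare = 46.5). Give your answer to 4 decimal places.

n = 7, Σx = 119, Σy = 243.6, Σxy = 4421.6, Σx² = 2225
Sxx = Σx² − (Σx)²/n = 2225 − 2023 = 202
Sxy = Σxy − (Σx)(Σy)/n = 4421.6 − 4141.2 = 280.4
b = Sxy/Sxx = 280.4/202 = 1.388119
a = ȳ − b·x̄ = 34.8 − 1.388119·17 = 11.201980
ŷ(24) = 11.201980 + 1.388119·24 = 44.516832
residual = y − ŷ = 46.5 − 44.516832 = 1.983168

1.9832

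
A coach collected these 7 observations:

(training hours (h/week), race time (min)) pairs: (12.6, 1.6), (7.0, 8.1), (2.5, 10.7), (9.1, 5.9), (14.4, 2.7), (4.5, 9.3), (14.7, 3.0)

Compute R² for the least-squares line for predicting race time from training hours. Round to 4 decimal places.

0.9319

n = 7, Σx = 64.8, Σy = 41.3, Σxy = 282.13, Σx² = 740.52, Σy² = 320.25
Sxx = Σx² − (Σx)²/n = 740.52 − 599.862857 = 140.657143
Sxy = Σxy − (Σx)(Σy)/n = 282.13 − 382.32 = -100.19
Syy = Σy² − (Σy)²/n = 320.25 − 243.67 = 76.58
R² = Sxy²/(Sxx·Syy) = (-100.19)²/(140.657143·76.58) = 0.931905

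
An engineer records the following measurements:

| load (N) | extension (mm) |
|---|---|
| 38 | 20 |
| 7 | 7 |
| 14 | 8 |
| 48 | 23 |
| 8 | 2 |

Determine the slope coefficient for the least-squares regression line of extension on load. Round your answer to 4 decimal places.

n = 5, Σx = 115, Σy = 60, Σxy = 2041, Σx² = 4057
Sxx = Σx² − (Σx)²/n = 4057 − 2645 = 1412
Sxy = Σxy − (Σx)(Σy)/n = 2041 − 1380 = 661
b = Sxy/Sxx = 661/1412 = 0.468130

0.4681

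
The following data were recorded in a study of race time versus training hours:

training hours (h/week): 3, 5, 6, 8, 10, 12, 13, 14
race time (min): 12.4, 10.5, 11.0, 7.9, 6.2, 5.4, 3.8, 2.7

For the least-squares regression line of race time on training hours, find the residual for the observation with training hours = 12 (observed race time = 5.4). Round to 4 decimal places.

n = 8, Σx = 71, Σy = 59.9, Σxy = 432.9, Σx² = 743
Sxx = Σx² − (Σx)²/n = 743 − 630.125 = 112.875
Sxy = Σxy − (Σx)(Σy)/n = 432.9 − 531.6125 = -98.7125
b = Sxy/Sxx = -98.7125/112.875 = -0.874529
a = ȳ − b·x̄ = 7.4875 − (-0.874529)·8.875 = 15.248948
ŷ(12) = 15.248948 + (-0.874529)·12 = 4.754596
residual = y − ŷ = 5.4 − 4.754596 = 0.645404

0.6454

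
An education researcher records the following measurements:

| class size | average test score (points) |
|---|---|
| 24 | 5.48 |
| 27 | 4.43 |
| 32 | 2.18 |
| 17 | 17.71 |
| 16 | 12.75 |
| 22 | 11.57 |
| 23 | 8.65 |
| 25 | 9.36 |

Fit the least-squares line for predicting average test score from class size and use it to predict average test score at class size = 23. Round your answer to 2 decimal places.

n = 8, Σx = 186, Σy = 72.13, Σxy = 1513.45, Σx² = 4512
Sxx = Σx² − (Σx)²/n = 4512 − 4324.5 = 187.5
Sxy = Σxy − (Σx)(Σy)/n = 1513.45 − 1677.0225 = -163.5725
b = Sxy/Sxx = -163.5725/187.5 = -0.872387
a = ȳ − b·x̄ = 9.01625 − (-0.872387)·23.25 = 29.29924
ŷ(23) = a + b·23 = 29.29924 + (-0.872387)·23 = 9.234347

9.23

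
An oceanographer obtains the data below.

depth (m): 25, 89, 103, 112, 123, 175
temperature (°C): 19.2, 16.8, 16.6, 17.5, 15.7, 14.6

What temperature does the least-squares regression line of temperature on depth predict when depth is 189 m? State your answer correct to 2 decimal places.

n = 6, Σx = 627, Σy = 100.4, Σxy = 10131.1, Σx² = 77453
Sxx = Σx² − (Σx)²/n = 77453 − 65521.5 = 11931.5
Sxy = Σxy − (Σx)(Σy)/n = 10131.1 − 10491.8 = -360.7
b = Sxy/Sxx = -360.7/11931.5 = -0.030231
a = ȳ − b·x̄ = 16.733333 − (-0.030231)·104.5 = 19.892463
ŷ(189) = a + b·189 = 19.892463 + (-0.030231)·189 = 14.178822

14.18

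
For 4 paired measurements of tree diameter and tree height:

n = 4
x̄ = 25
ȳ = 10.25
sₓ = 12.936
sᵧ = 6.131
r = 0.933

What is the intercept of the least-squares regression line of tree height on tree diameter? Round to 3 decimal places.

-0.805

b = r · sᵧ/sₓ = 0.933 · 6.131/12.936 = 0.442194
a = ȳ − b·x̄ = 10.25 − 0.442194·25 = -0.804853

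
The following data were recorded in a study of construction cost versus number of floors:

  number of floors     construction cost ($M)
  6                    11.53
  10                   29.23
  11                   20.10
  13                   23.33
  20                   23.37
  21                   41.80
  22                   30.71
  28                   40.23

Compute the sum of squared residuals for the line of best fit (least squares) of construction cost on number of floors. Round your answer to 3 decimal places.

259.220

n = 8, Σx = 131, Σy = 220.3, Σxy = 4033.13, Σx² = 2535, Σy² = 6790.5866
Sxx = Σx² − (Σx)²/n = 2535 − 2145.125 = 389.875
Sxy = Σxy − (Σx)(Σy)/n = 4033.13 − 3607.4125 = 425.7175
Syy = Σy² − (Σy)²/n = 6790.5866 − 6066.51125 = 724.07535
b = Sxy/Sxx = 425.7175/389.875 = 1.091933
SSE = Syy − b·Sxy = 724.07535 − 1.091933·425.7175 = 259.220230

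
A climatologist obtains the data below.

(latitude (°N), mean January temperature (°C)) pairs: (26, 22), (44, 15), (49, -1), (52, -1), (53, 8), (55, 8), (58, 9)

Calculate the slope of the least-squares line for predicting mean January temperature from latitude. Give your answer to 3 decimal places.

-0.538

n = 7, Σx = 337, Σy = 60, Σxy = 2517, Σx² = 16915
Sxx = Σx² − (Σx)²/n = 16915 − 16224.142857 = 690.857143
Sxy = Σxy − (Σx)(Σy)/n = 2517 − 2888.571429 = -371.571429
b = Sxy/Sxx = -371.571429/690.857143 = -0.537841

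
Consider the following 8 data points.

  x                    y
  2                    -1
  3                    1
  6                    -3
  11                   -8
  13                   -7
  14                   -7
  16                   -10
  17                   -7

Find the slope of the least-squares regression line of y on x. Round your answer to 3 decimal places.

n = 8, Σx = 82, Σy = -42, Σxy = -573, Σx² = 1080
Sxx = Σx² − (Σx)²/n = 1080 − 840.5 = 239.5
Sxy = Σxy − (Σx)(Σy)/n = -573 − (-430.5) = -142.5
b = Sxy/Sxx = -142.5/239.5 = -0.594990

-0.595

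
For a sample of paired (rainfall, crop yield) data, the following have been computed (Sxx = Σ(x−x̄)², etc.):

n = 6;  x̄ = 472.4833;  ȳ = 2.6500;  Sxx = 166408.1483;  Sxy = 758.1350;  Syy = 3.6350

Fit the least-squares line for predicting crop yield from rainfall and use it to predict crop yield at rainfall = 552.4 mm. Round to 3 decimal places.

b = Sxy/Sxx = 758.135/166408.1483 = 0.004556
a = ȳ − b·x̄ = 2.65 − 0.004556·472.4833 = 0.497424
ŷ(552.4) = a + b·552.4 = 0.497424 + 0.004556·552.4 = 3.014091

3.014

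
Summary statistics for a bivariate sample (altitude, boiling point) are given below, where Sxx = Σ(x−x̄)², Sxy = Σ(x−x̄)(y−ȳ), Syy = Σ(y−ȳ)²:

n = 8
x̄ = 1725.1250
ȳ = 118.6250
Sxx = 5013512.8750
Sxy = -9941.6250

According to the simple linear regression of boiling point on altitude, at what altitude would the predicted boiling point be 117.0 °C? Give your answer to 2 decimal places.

2544.60

b = Sxy/Sxx = -9941.625/5013512.875 = -0.001983
a = ȳ − b·x̄ = 118.625 − (-0.001983)·1725.125 = 122.045864
Set a + b·x = 117.0: x = (117.0 − 122.045864) / (-0.001983) = 2544.604554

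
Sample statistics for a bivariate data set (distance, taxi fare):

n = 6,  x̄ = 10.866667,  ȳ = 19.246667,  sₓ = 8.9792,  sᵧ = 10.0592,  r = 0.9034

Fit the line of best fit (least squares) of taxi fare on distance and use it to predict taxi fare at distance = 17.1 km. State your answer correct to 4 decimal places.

b = r · sᵧ/sₓ = 0.9034 · 10.0592/8.9792 = 1.012059
a = ȳ − b·x̄ = 19.246667 − 1.012059·10.866667 = 8.248958
ŷ(17.1) = a + b·17.1 = 8.248958 + 1.012059·17.1 = 25.555169

25.5552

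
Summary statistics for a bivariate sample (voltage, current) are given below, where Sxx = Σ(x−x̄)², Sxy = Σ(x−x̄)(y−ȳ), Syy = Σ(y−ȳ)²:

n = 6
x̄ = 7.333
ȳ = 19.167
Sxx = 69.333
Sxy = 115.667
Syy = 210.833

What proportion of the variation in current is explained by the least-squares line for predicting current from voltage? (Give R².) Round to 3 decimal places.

0.915

R² = Sxy²/(Sxx·Syy) = (115.667)²/(69.333·210.833) = 0.915251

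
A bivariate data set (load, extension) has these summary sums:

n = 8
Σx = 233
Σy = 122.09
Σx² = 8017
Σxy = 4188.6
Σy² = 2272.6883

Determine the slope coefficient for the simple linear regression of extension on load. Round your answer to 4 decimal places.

0.5140

Sxx = Σx² − (Σx)²/n = 8017 − 6786.125 = 1230.875
Sxy = Σxy − (Σx)(Σy)/n = 4188.6 − 3555.87125 = 632.72875
b = Sxy/Sxx = 632.72875/1230.875 = 0.514048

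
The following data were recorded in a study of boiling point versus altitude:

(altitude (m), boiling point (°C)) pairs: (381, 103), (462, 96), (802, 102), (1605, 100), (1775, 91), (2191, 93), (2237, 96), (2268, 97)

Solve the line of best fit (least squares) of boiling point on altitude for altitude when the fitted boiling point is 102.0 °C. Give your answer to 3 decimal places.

n = 8, Σx = 11721, Σy = 778, Σxy = 1125935, Σx² = 21676933
Sxx = Σx² − (Σx)²/n = 21676933 − 17172730.125 = 4504202.875
Sxy = Σxy − (Σx)(Σy)/n = 1125935 − 1139867.25 = -13932.25
b = Sxy/Sxx = -13932.25/4504202.875 = -0.003093
a = ȳ − b·x̄ = 97.25 − (-0.003093)·1465.125 = 101.781876
Set a + b·x = 102.0: x = (102.0 − 101.781876) / (-0.003093) = -70.518105

-70.518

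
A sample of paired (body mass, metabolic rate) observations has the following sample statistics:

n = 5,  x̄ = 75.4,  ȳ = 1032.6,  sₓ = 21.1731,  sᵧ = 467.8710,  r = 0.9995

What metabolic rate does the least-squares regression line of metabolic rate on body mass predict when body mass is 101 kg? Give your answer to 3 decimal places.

1598.011

b = r · sᵧ/sₓ = 0.9995 · 467.871/21.1731 = 22.086377
a = ȳ − b·x̄ = 1032.6 − 22.086377·75.4 = -632.712810
ŷ(101) = a + b·101 = -632.712810 + 22.086377·101 = 1598.011246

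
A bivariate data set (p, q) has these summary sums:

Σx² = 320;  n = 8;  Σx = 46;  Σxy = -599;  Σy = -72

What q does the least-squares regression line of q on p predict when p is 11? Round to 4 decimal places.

-26.5000

Sxx = Σx² − (Σx)²/n = 320 − 264.5 = 55.5
Sxy = Σxy − (Σx)(Σy)/n = -599 − (-414) = -185
b = Sxy/Sxx = -185/55.5 = -3.333333
a = ȳ − b·x̄ = -9 − (-3.333333)·5.75 = 10.166667
ŷ(11) = a + b·11 = 10.166667 + (-3.333333)·11 = -26.5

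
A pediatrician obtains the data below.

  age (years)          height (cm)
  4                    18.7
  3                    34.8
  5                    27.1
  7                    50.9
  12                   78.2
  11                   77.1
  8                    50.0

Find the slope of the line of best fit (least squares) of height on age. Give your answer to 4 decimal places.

6.3760

n = 7, Σx = 50, Σy = 336.8, Σxy = 2857.5, Σx² = 428
Sxx = Σx² − (Σx)²/n = 428 − 357.142857 = 70.857143
Sxy = Σxy − (Σx)(Σy)/n = 2857.5 − 2405.714286 = 451.785714
b = Sxy/Sxx = 451.785714/70.857143 = 6.376008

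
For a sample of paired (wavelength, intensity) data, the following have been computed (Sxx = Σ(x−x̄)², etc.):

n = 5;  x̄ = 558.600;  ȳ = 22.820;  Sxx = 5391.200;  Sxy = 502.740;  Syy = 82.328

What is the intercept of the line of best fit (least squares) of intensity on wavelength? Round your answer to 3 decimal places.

b = Sxy/Sxx = 502.74/5391.2 = 0.093252
a = ȳ − b·x̄ = 22.82 − 0.093252·558.6 = -29.270548

-29.271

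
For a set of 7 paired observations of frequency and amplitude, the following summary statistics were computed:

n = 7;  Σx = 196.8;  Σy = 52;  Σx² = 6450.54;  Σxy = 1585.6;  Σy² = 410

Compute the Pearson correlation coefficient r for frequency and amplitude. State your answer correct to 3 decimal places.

0.838

Sxx = Σx² − (Σx)²/n = 6450.54 − 5532.891429 = 917.648571
Sxy = Σxy − (Σx)(Σy)/n = 1585.6 − 1461.942857 = 123.657143
Syy = Σy² − (Σy)²/n = 410 − 386.285714 = 23.714286
r = Sxy/√(Sxx·Syy) = 123.657143/√(21761.380408) = 123.657143/147.517390 = 0.838255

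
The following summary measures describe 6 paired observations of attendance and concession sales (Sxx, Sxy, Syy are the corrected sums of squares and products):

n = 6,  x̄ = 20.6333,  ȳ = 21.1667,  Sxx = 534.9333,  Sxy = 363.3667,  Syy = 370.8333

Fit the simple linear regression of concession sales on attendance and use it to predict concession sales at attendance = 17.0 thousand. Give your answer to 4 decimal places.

b = Sxy/Sxx = 363.3667/534.9333 = 0.679275
a = ȳ − b·x̄ = 21.1667 − 0.679275·20.6333 = 7.151020
ŷ(17.0) = a + b·17.0 = 7.151020 + 0.679275·17 = 18.698691

18.6987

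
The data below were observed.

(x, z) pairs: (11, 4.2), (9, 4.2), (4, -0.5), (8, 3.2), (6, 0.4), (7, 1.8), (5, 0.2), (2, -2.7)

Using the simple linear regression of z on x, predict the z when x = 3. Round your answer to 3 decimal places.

-1.547

n = 8, Σx = 52, Σy = 10.8, Σxy = 118.2, Σx² = 396
Sxx = Σx² − (Σx)²/n = 396 − 338 = 58
Sxy = Σxy − (Σx)(Σy)/n = 118.2 − 70.2 = 48
b = Sxy/Sxx = 48/58 = 0.827586
a = ȳ − b·x̄ = 1.35 − 0.827586·6.5 = -4.029310
ŷ(3) = a + b·3 = -4.029310 + 0.827586·3 = -1.546552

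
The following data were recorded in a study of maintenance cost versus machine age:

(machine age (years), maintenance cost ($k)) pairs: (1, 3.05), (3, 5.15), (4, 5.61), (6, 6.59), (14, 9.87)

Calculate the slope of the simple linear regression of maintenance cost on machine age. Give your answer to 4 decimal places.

n = 5, Σx = 28, Σy = 30.27, Σxy = 218.66, Σx² = 258
Sxx = Σx² − (Σx)²/n = 258 − 156.8 = 101.2
Sxy = Σxy − (Σx)(Σy)/n = 218.66 − 169.512 = 49.148
b = Sxy/Sxx = 49.148/101.2 = 0.485652

0.4857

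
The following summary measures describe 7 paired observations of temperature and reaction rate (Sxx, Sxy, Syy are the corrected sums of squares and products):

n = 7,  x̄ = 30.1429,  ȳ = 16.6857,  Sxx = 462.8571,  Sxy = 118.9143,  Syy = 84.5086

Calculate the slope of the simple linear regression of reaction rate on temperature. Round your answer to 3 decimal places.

b = Sxy/Sxx = 118.9143/462.8571 = 0.256914

0.257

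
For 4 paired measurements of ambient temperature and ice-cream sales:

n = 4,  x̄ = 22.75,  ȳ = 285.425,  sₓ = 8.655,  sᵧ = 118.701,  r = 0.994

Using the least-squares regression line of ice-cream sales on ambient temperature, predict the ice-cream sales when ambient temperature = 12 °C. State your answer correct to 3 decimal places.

b = r · sᵧ/sₓ = 0.994 · 118.701/8.655 = 13.632443
a = ȳ − b·x̄ = 285.425 − 13.632443·22.75 = -24.713078
ŷ(12) = a + b·12 = -24.713078 + 13.632443·12 = 138.876238

138.876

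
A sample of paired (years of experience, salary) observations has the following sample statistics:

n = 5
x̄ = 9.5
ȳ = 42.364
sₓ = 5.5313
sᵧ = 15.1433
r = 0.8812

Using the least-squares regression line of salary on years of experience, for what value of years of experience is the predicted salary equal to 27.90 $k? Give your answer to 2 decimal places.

b = r · sᵧ/sₓ = 0.8812 · 15.1433/5.5313 = 2.412503
a = ȳ − b·x̄ = 42.364 − 2.412503·9.5 = 19.445225
Set a + b·x = 27.90: x = (27.90 − 19.445225) / 2.412503 = 3.504566

3.50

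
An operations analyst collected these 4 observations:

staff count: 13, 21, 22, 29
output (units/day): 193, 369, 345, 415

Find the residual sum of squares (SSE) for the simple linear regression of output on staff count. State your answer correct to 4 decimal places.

n = 4, Σx = 85, Σy = 1322, Σxy = 29883, Σx² = 1935, Σy² = 464660
Sxx = Σx² − (Σx)²/n = 1935 − 1806.25 = 128.75
Sxy = Σxy − (Σx)(Σy)/n = 29883 − 28092.5 = 1790.5
Syy = Σy² − (Σy)²/n = 464660 − 436921 = 27739
b = Sxy/Sxx = 1790.5/128.75 = 13.906796
SSE = Syy − b·Sxy = 27739 − 13.906796·1790.5 = 2838.881553

2838.8816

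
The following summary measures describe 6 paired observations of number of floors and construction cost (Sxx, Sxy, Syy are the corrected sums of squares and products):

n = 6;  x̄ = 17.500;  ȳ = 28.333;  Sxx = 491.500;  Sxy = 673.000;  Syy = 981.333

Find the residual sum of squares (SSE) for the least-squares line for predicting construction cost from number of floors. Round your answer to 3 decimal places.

b = Sxy/Sxx = 673/491.5 = 1.369278
SSE = Syy − b·Sxy = 981.333 − 1.369278·673 = 59.809094

59.809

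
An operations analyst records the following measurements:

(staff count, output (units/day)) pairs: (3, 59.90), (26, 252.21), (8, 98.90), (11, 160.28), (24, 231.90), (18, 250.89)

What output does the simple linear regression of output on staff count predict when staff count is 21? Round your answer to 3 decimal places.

226.564

n = 6, Σx = 90, Σy = 1054.08, Σxy = 19373.06, Σx² = 1770
Sxx = Σx² − (Σx)²/n = 1770 − 1350 = 420
Sxy = Σxy − (Σx)(Σy)/n = 19373.06 − 15811.2 = 3561.86
b = Sxy/Sxx = 3561.86/420 = 8.480619
a = ȳ − b·x̄ = 175.68 − 8.480619·15 = 48.470714
ŷ(21) = a + b·21 = 48.470714 + 8.480619·21 = 226.563714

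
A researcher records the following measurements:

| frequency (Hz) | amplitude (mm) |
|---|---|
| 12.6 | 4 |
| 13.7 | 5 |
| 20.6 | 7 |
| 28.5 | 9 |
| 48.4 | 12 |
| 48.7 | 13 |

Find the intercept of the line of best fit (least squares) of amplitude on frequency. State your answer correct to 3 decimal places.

1.973

n = 6, Σx = 172.5, Σy = 50, Σxy = 1733.5, Σx² = 6297.31
Sxx = Σx² − (Σx)²/n = 6297.31 − 4959.375 = 1337.935
Sxy = Σxy − (Σx)(Σy)/n = 1733.5 − 1437.5 = 296
b = Sxy/Sxx = 296/1337.935 = 0.221236
a = ȳ − b·x̄ = 8.333333 − 0.221236·28.75 = 1.972785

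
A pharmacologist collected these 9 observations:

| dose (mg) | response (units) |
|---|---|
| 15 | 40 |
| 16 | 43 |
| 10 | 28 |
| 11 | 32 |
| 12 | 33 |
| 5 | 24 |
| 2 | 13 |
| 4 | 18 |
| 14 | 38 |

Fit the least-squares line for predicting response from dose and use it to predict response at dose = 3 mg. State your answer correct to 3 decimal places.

n = 9, Σx = 89, Σy = 269, Σxy = 3066, Σx² = 1087
Sxx = Σx² − (Σx)²/n = 1087 − 880.111111 = 206.888889
Sxy = Σxy − (Σx)(Σy)/n = 3066 − 2660.111111 = 405.888889
b = Sxy/Sxx = 405.888889/206.888889 = 1.961869
a = ȳ − b·x̄ = 29.888889 − 1.961869·9.888889 = 10.488185
ŷ(3) = a + b·3 = 10.488185 + 1.961869·3 = 16.373792

16.374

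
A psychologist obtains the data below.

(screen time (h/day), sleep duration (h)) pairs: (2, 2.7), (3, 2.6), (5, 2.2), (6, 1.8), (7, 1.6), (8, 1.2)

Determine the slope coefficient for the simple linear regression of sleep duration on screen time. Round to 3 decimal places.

-0.250

n = 6, Σx = 31, Σy = 12.1, Σxy = 55.8, Σx² = 187
Sxx = Σx² − (Σx)²/n = 187 − 160.166667 = 26.833333
Sxy = Σxy − (Σx)(Σy)/n = 55.8 − 62.516667 = -6.716667
b = Sxy/Sxx = -6.716667/26.833333 = -0.250311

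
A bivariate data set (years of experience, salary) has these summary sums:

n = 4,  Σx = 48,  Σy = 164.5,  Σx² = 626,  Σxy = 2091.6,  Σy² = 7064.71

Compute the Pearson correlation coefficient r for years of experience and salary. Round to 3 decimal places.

0.961

Sxx = Σx² − (Σx)²/n = 626 − 576 = 50
Sxy = Σxy − (Σx)(Σy)/n = 2091.6 − 1974 = 117.6
Syy = Σy² − (Σy)²/n = 7064.71 − 6765.0625 = 299.6475
r = Sxy/√(Sxx·Syy) = 117.6/√(14982.375) = 117.6/122.402512 = 0.960765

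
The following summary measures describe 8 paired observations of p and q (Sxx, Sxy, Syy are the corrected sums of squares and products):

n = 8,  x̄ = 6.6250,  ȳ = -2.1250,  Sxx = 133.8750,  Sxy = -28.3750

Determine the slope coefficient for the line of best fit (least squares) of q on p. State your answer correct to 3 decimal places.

-0.212

b = Sxy/Sxx = -28.375/133.875 = -0.211951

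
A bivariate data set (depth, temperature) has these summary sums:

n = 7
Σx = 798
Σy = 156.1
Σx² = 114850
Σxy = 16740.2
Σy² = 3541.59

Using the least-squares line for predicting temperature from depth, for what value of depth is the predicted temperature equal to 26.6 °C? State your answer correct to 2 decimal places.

Sxx = Σx² − (Σx)²/n = 114850 − 90972 = 23878
Sxy = Σxy − (Σx)(Σy)/n = 16740.2 − 17795.4 = -1055.2
b = Sxy/Sxx = -1055.2/23878 = -0.044191
a = ȳ − b·x̄ = 22.3 − (-0.044191)·114 = 27.337809
Set a + b·x = 26.6: x = (26.6 − 27.337809) / (-0.044191) = 16.695792

16.70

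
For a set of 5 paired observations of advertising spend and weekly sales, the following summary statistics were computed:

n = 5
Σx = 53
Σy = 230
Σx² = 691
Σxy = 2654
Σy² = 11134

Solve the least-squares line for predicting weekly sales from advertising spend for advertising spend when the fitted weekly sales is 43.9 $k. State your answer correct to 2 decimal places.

Sxx = Σx² − (Σx)²/n = 691 − 561.8 = 129.2
Sxy = Σxy − (Σx)(Σy)/n = 2654 − 2438 = 216
b = Sxy/Sxx = 216/129.2 = 1.671827
a = ȳ − b·x̄ = 46 − 1.671827·10.6 = 28.278638
Set a + b·x = 43.9: x = (43.9 − 28.278638) / 1.671827 = 9.343889

9.34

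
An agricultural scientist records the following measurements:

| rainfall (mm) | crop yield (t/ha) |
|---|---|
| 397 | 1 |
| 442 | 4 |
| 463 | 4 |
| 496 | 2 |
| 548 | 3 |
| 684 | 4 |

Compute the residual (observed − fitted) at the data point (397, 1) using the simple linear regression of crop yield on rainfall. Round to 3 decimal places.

-1.371

n = 6, Σx = 3030, Σy = 18, Σxy = 9389, Σx² = 1581518
Sxx = Σx² − (Σx)²/n = 1581518 − 1530150 = 51368
Sxy = Σxy − (Σx)(Σy)/n = 9389 − 9090 = 299
b = Sxy/Sxx = 299/51368 = 0.005821
a = ȳ − b·x̄ = 3 − 0.005821·505 = 0.060524
ŷ(397) = 0.060524 + 0.005821·397 = 2.371360
residual = y − ŷ = 1 − 2.371360 = -1.371360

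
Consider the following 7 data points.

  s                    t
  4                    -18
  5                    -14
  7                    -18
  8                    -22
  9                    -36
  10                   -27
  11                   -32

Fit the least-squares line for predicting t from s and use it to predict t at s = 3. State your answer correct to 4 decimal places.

-11.6957

n = 7, Σx = 54, Σy = -167, Σxy = -1390, Σx² = 456
Sxx = Σx² − (Σx)²/n = 456 − 416.571429 = 39.428571
Sxy = Σxy − (Σx)(Σy)/n = -1390 − (-1288.285714) = -101.714286
b = Sxy/Sxx = -101.714286/39.428571 = -2.579710
a = ȳ − b·x̄ = -23.857143 − (-2.579710)·7.714286 = -3.956522
ŷ(3) = a + b·3 = -3.956522 + (-2.579710)·3 = -11.695652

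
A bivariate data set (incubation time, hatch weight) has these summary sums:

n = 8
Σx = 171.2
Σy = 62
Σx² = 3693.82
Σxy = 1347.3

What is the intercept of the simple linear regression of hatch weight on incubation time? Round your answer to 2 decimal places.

Sxx = Σx² − (Σx)²/n = 3693.82 − 3663.68 = 30.14
Sxy = Σxy − (Σx)(Σy)/n = 1347.3 − 1326.8 = 20.5
b = Sxy/Sxx = 20.5/30.14 = 0.680159
a = ȳ − b·x̄ = 7.75 − 0.680159·21.4 = -6.805408

-6.81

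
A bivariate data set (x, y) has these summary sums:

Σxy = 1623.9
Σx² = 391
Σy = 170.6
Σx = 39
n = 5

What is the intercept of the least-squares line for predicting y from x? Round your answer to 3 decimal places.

7.771

Sxx = Σx² − (Σx)²/n = 391 − 304.2 = 86.8
Sxy = Σxy − (Σx)(Σy)/n = 1623.9 − 1330.68 = 293.22
b = Sxy/Sxx = 293.22/86.8 = 3.378111
a = ȳ − b·x̄ = 34.12 − 3.378111·7.8 = 7.770737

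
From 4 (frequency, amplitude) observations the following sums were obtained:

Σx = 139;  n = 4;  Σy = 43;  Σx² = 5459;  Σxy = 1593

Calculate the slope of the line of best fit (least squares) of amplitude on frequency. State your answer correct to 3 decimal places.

0.157

Sxx = Σx² − (Σx)²/n = 5459 − 4830.25 = 628.75
Sxy = Σxy − (Σx)(Σy)/n = 1593 − 1494.25 = 98.75
b = Sxy/Sxx = 98.75/628.75 = 0.157058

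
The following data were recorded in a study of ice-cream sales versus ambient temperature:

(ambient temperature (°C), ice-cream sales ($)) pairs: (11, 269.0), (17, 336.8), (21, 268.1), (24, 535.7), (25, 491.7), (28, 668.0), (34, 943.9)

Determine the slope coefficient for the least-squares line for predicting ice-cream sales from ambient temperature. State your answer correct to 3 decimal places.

29.741

n = 7, Σx = 160, Σy = 3513.2, Σxy = 90260.6, Σx² = 3992
Sxx = Σx² − (Σx)²/n = 3992 − 3657.142857 = 334.857143
Sxy = Σxy − (Σx)(Σy)/n = 90260.6 − 80301.714286 = 9958.885714
b = Sxy/Sxx = 9958.885714/334.857143 = 29.740700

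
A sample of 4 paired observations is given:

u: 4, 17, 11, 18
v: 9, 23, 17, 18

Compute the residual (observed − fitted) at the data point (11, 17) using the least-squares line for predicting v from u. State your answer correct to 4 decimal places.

n = 4, Σx = 50, Σy = 67, Σxy = 938, Σx² = 750
Sxx = Σx² − (Σx)²/n = 750 − 625 = 125
Sxy = Σxy − (Σx)(Σy)/n = 938 − 837.5 = 100.5
b = Sxy/Sxx = 100.5/125 = 0.804
a = ȳ − b·x̄ = 16.75 − 0.804·12.5 = 6.7
ŷ(11) = 6.7 + 0.804·11 = 15.544
residual = y − ŷ = 17 − 15.544 = 1.456

1.4560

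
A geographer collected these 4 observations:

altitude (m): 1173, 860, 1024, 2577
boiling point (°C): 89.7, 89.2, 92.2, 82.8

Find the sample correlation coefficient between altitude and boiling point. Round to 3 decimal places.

n = 4, Σx = 5634, Σy = 353.9, Σxy = 489718.5, Σx² = 9805034, Σy² = 31359.41
Sxx = Σx² − (Σx)²/n = 9805034 − 7935489 = 1869545
Sxy = Σxy − (Σx)(Σy)/n = 489718.5 − 498468.15 = -8749.65
Syy = Σy² − (Σy)²/n = 31359.41 − 31311.3025 = 48.1075
r = Sxy/√(Sxx·Syy) = -8749.65/√(89939136.0875) = -8749.65/9483.624628 = -0.922606

-0.923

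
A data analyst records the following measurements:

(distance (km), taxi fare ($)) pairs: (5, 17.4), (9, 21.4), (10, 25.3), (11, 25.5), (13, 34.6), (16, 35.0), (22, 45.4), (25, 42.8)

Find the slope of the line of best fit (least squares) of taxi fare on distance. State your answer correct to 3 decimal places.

1.431

n = 8, Σx = 111, Σy = 247.4, Σxy = 3891.7, Σx² = 1861
Sxx = Σx² − (Σx)²/n = 1861 − 1540.125 = 320.875
Sxy = Σxy − (Σx)(Σy)/n = 3891.7 − 3432.675 = 459.025
b = Sxy/Sxx = 459.025/320.875 = 1.430541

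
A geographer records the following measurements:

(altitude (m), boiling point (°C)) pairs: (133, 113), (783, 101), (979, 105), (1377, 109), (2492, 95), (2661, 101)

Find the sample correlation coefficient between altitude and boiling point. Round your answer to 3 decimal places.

n = 6, Σx = 8425, Σy = 624, Σxy = 852501, Σx² = 16776333, Σy² = 65102
Sxx = Σx² − (Σx)²/n = 16776333 − 11830104.166667 = 4946228.833333
Sxy = Σxy − (Σx)(Σy)/n = 852501 − 876200 = -23699
Syy = Σy² − (Σy)²/n = 65102 − 64896 = 206
r = Sxy/√(Sxx·Syy) = -23699/√(1018923139.666667) = -23699/31920.575491 = -0.742436

-0.742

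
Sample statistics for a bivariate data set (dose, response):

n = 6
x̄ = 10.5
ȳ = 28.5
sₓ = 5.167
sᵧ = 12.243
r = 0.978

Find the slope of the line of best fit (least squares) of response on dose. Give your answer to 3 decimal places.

b = r · sᵧ/sₓ = 0.978 · 12.243/5.167 = 2.317332

2.317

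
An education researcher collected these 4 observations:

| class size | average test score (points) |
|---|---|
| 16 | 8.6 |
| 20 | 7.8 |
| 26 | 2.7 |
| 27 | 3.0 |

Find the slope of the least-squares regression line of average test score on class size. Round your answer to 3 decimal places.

-0.581

n = 4, Σx = 89, Σy = 22.1, Σxy = 444.8, Σx² = 2061
Sxx = Σx² − (Σx)²/n = 2061 − 1980.25 = 80.75
Sxy = Σxy − (Σx)(Σy)/n = 444.8 − 491.725 = -46.925
b = Sxy/Sxx = -46.925/80.75 = -0.581115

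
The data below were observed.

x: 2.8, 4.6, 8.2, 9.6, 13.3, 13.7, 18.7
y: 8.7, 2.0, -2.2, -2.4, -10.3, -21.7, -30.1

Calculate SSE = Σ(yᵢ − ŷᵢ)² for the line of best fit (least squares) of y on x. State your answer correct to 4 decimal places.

n = 7, Σx = 70.9, Σy = -56, Σxy = -1004.67, Σx² = 902.67, Σy² = 1573.28
Sxx = Σx² − (Σx)²/n = 902.67 − 718.115714 = 184.554286
Sxy = Σxy − (Σx)(Σy)/n = -1004.67 − (-567.2) = -437.47
Syy = Σy² − (Σy)²/n = 1573.28 − 448 = 1125.28
b = Sxy/Sxx = -437.47/184.554286 = -2.370414
SSE = Syy − b·Sxy = 1125.28 − (-2.370414)·(-437.47) = 88.295136

88.2951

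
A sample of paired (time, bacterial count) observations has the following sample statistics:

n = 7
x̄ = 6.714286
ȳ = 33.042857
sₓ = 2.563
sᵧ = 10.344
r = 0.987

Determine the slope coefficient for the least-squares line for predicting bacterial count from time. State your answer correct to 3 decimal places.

3.983

b = r · sᵧ/sₓ = 0.987 · 10.344/2.563 = 3.983429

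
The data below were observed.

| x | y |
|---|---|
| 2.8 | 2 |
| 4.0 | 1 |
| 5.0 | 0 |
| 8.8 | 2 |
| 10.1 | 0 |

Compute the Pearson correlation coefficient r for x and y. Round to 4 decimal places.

-0.2774

n = 5, Σx = 30.7, Σy = 5, Σxy = 27.2, Σx² = 228.29, Σy² = 9
Sxx = Σx² − (Σx)²/n = 228.29 − 188.498 = 39.792
Sxy = Σxy − (Σx)(Σy)/n = 27.2 − 30.7 = -3.5
Syy = Σy² − (Σy)²/n = 9 − 5 = 4
r = Sxy/√(Sxx·Syy) = -3.5/√(159.168) = -3.5/12.616180 = -0.277422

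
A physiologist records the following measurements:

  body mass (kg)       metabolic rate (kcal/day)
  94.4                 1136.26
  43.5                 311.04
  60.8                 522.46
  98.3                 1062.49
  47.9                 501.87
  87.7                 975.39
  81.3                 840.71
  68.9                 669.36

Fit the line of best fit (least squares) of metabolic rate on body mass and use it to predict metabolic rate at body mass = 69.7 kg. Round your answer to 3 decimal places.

708.510

n = 8, Σx = 582.8, Σy = 6019.58, Σxy = 481051.422, Σx² = 45505.74
Sxx = Σx² − (Σx)²/n = 45505.74 − 42456.98 = 3048.76
Sxy = Σxy − (Σx)(Σy)/n = 481051.422 − 438526.403 = 42525.019
b = Sxy/Sxx = 42525.019/3048.76 = 13.948300
a = ȳ − b·x̄ = 752.4475 − 13.948300·72.85 = -263.686152
ŷ(69.7) = a + b·69.7 = -263.686152 + 13.948300·69.7 = 708.510355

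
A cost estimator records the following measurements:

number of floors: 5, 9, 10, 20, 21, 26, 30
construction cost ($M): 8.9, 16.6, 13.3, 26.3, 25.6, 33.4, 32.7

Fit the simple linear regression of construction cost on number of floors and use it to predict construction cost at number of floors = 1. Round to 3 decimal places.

n = 7, Σx = 121, Σy = 156.8, Σxy = 3239.9, Σx² = 2623
Sxx = Σx² − (Σx)²/n = 2623 − 2091.571429 = 531.428571
Sxy = Σxy − (Σx)(Σy)/n = 3239.9 − 2710.4 = 529.5
b = Sxy/Sxx = 529.5/531.428571 = 0.996371
a = ȳ − b·x̄ = 22.4 − 0.996371·17.285714 = 5.177016
ŷ(1) = a + b·1 = 5.177016 + 0.996371·1 = 6.173387

6.173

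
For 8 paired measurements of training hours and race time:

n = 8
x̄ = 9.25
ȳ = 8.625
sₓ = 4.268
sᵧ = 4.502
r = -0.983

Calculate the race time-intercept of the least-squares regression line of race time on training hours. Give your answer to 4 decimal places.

18.2163

b = r · sᵧ/sₓ = -0.983 · 4.502/4.268 = -1.036895
a = ȳ − b·x̄ = 8.625 − (-1.036895)·9.25 = 18.216275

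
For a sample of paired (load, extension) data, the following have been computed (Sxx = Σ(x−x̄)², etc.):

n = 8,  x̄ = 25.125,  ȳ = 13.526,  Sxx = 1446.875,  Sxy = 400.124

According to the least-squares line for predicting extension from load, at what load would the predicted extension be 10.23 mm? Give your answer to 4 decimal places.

13.2064

b = Sxy/Sxx = 400.124/1446.875 = 0.276544
a = ȳ − b·x̄ = 13.526 − 0.276544·25.125 = 6.577842
Set a + b·x = 10.23: x = (10.23 − 6.577842) / 0.276544 = 13.206445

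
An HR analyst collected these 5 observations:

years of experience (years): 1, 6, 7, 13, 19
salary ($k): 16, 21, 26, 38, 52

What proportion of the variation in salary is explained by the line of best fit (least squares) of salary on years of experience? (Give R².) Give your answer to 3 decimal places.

0.981

n = 5, Σx = 46, Σy = 153, Σxy = 1806, Σx² = 616, Σy² = 5521
Sxx = Σx² − (Σx)²/n = 616 − 423.2 = 192.8
Sxy = Σxy − (Σx)(Σy)/n = 1806 − 1407.6 = 398.4
Syy = Σy² − (Σy)²/n = 5521 − 4681.8 = 839.2
R² = Sxy²/(Sxx·Syy) = (398.4)²/(192.8·839.2) = 0.980994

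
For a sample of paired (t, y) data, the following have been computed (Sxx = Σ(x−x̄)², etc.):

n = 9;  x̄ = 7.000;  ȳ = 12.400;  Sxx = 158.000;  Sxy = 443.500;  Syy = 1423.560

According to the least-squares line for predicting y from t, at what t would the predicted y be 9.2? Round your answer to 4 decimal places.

b = Sxy/Sxx = 443.5/158 = 2.806962
a = ȳ − b·x̄ = 12.4 − 2.806962·7 = -7.248734
Set a + b·x = 9.2: x = (9.2 − (-7.248734)) / 2.806962 = 5.859977

5.8600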